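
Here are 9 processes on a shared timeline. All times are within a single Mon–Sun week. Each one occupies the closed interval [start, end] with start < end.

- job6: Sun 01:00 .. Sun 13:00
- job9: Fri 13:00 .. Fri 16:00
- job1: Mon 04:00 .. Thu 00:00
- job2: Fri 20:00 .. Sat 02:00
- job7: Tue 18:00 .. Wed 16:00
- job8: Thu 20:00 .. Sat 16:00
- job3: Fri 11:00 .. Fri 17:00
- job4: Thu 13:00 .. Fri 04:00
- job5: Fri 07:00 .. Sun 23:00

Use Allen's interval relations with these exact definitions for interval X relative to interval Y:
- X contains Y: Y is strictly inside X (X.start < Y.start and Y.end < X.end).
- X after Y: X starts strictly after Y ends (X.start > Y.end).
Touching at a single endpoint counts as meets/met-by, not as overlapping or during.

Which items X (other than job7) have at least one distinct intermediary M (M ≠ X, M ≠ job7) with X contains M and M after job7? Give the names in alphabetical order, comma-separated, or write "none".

job3, job5, job8

Target job7 = [Tue 18:00, Wed 16:00].
Intermediaries M with M after job7: job2, job3, job4, job5, job6, job8, job9.
Via job2 — items with X contains job2: job5, job8.
Via job3 — items with X contains job3: job5, job8.
Via job4 — items with X contains job4: none.
Via job5 — items with X contains job5: none.
Via job6 — items with X contains job6: job5.
Via job8 — items with X contains job8: none.
Via job9 — items with X contains job9: job3, job5, job8.
Union: job3, job5, job8.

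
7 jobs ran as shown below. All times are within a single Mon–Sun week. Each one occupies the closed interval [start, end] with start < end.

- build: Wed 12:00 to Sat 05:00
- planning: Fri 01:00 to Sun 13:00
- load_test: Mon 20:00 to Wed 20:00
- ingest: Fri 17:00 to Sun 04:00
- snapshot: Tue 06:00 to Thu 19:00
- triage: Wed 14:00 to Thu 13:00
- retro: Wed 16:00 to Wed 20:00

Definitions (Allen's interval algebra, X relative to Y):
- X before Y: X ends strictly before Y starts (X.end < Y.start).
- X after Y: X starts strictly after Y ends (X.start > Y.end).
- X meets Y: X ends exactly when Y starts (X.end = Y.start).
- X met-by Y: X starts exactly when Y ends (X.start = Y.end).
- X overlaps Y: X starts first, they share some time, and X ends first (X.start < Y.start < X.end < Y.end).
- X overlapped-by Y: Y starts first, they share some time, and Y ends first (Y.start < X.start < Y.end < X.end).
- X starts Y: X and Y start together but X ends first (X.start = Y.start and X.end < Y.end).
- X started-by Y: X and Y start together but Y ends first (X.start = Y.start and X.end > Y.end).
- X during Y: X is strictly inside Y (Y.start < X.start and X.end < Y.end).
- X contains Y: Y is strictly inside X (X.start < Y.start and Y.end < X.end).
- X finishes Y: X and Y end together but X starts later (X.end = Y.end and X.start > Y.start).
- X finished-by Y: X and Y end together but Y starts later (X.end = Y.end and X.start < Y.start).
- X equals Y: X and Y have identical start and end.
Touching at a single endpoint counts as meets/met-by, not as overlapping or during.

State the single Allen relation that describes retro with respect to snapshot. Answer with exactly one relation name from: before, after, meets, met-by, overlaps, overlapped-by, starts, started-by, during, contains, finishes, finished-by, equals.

during

retro = [Wed 16:00, Wed 20:00]; snapshot = [Tue 06:00, Thu 19:00].
Compare endpoints: retro.start > snapshot.start, retro.start < snapshot.end, retro.end > snapshot.start, retro.end < snapshot.end.
That pattern is 'during'.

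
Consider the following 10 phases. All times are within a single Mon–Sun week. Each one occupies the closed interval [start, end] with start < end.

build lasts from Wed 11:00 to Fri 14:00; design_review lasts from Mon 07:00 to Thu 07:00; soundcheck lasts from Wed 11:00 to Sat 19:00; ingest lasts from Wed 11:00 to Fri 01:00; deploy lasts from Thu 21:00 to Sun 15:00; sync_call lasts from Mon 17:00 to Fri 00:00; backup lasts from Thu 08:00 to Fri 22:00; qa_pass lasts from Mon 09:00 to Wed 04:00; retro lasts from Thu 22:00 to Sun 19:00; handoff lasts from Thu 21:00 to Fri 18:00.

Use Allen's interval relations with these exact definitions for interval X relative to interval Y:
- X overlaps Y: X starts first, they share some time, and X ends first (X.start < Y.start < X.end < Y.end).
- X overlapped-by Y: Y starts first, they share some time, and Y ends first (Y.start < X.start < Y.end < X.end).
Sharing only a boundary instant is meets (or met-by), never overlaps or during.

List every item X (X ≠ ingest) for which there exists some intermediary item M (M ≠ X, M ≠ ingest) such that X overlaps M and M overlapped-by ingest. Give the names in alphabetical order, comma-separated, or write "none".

backup, build, deploy, handoff, soundcheck, sync_call

Target ingest = [Wed 11:00, Fri 01:00].
Intermediaries M with M overlapped-by ingest: backup, deploy, handoff, retro.
Via backup — items with X overlaps backup: build, sync_call.
Via deploy — items with X overlaps deploy: backup, build, soundcheck, sync_call.
Via handoff — items with X overlaps handoff: build, sync_call.
Via retro — items with X overlaps retro: backup, build, deploy, handoff, soundcheck, sync_call.
Union: backup, build, deploy, handoff, soundcheck, sync_call.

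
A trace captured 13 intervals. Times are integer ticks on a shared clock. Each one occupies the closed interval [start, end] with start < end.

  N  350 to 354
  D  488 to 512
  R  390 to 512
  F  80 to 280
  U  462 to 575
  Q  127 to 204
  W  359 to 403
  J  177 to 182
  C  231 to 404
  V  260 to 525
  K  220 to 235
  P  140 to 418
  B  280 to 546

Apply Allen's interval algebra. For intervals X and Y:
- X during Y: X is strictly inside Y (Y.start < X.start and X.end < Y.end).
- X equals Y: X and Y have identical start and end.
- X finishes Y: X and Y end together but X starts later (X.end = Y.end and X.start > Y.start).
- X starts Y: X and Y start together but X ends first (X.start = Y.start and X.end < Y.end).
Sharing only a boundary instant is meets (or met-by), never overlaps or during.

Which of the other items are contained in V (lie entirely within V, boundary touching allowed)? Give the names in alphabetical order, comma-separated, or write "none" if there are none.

Target V = [260, 525].
B [280, 546] → overlapped-by → no.
C [231, 404] → overlaps → no.
D [488, 512] → during → yes.
F [80, 280] → overlaps → no.
J [177, 182] → before → no.
K [220, 235] → before → no.
N [350, 354] → during → yes.
P [140, 418] → overlaps → no.
Q [127, 204] → before → no.
R [390, 512] → during → yes.
U [462, 575] → overlapped-by → no.
W [359, 403] → during → yes.
Result: D, N, R, W.

D, N, R, W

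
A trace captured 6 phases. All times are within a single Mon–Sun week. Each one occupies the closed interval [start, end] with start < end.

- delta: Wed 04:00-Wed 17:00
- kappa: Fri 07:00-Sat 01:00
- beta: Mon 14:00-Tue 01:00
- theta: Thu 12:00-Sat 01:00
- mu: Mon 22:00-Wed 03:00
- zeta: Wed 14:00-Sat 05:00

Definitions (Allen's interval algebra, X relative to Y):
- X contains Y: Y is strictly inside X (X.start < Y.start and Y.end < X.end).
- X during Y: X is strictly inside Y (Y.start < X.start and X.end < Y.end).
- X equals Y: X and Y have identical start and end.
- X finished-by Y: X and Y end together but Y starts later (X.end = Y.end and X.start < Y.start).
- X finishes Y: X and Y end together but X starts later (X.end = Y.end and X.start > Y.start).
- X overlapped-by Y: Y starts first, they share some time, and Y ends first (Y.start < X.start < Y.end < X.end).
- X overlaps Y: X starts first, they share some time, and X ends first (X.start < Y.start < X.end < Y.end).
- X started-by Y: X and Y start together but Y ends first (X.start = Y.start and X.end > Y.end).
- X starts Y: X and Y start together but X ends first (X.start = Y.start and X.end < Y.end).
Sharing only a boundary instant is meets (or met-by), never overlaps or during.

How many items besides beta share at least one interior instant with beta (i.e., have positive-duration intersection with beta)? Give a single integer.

1

Target beta = [Mon 14:00, Tue 01:00].
delta [Wed 04:00, Wed 17:00] → after → no.
kappa [Fri 07:00, Sat 01:00] → after → no.
mu [Mon 22:00, Wed 03:00] → overlapped-by → counts.
theta [Thu 12:00, Sat 01:00] → after → no.
zeta [Wed 14:00, Sat 05:00] → after → no.
Total: 1.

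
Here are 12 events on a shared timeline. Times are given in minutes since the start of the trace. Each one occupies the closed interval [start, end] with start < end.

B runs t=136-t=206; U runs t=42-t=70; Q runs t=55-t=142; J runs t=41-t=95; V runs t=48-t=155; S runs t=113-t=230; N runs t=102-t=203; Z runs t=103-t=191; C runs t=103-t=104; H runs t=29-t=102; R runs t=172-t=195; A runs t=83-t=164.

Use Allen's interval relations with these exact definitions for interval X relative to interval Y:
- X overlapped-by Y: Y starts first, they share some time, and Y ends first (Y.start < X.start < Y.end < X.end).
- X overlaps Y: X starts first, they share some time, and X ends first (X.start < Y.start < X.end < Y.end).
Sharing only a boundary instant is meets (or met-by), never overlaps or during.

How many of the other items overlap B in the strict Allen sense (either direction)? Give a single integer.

Target B = [t=136, t=206].
A [t=83, t=164] → overlaps → counts.
C [t=103, t=104] → before → no.
H [t=29, t=102] → before → no.
J [t=41, t=95] → before → no.
N [t=102, t=203] → overlaps → counts.
Q [t=55, t=142] → overlaps → counts.
R [t=172, t=195] → during → no.
S [t=113, t=230] → contains → no.
U [t=42, t=70] → before → no.
V [t=48, t=155] → overlaps → counts.
Z [t=103, t=191] → overlaps → counts.
Total: 5.

5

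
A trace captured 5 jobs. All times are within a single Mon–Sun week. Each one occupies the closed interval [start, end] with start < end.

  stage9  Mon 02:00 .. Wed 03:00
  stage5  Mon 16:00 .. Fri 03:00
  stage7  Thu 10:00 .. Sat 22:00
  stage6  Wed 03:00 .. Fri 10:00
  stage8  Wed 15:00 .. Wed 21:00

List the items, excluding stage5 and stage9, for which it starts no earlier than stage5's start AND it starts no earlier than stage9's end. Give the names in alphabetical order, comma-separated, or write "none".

stage6, stage7, stage8

Conditions: its start is no earlier than stage5's start (X.start >= Mon 16:00) AND its start is no earlier than stage9's end (X.start >= Wed 03:00).
stage6: start Wed 03:00 >= Mon 16:00? ✓; start Wed 03:00 >= Wed 03:00? ✓ → yes.
stage7: start Thu 10:00 >= Mon 16:00? ✓; start Thu 10:00 >= Wed 03:00? ✓ → yes.
stage8: start Wed 15:00 >= Mon 16:00? ✓; start Wed 15:00 >= Wed 03:00? ✓ → yes.
Result: stage6, stage7, stage8.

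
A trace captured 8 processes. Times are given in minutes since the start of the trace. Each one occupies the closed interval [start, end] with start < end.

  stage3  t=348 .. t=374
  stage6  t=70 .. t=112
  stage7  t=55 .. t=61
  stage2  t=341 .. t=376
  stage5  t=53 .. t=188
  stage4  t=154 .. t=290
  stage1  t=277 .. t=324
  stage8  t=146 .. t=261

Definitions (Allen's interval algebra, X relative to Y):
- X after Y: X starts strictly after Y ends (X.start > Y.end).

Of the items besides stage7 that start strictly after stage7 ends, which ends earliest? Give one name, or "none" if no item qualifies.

stage6

Target stage7 = [t=55, t=61].
stage1 [t=277, t=324] → after → candidate.
stage2 [t=341, t=376] → after → candidate.
stage3 [t=348, t=374] → after → candidate.
stage4 [t=154, t=290] → after → candidate.
stage5 [t=53, t=188] → contains → excluded.
stage6 [t=70, t=112] → after → candidate.
stage8 [t=146, t=261] → after → candidate.
Among candidates, earliest end is t=112 → stage6.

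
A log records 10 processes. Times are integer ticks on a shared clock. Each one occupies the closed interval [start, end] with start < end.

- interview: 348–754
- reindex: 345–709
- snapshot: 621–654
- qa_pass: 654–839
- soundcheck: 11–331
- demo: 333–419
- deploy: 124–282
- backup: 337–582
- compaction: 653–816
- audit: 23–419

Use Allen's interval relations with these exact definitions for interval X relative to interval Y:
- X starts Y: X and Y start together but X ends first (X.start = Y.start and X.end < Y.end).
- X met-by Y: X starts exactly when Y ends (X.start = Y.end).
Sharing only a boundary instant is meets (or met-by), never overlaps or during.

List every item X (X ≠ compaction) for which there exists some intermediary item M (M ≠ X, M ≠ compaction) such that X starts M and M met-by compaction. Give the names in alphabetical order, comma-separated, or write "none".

Target compaction = [653, 816].
Intermediaries M with M met-by compaction: none.
Union: none.

none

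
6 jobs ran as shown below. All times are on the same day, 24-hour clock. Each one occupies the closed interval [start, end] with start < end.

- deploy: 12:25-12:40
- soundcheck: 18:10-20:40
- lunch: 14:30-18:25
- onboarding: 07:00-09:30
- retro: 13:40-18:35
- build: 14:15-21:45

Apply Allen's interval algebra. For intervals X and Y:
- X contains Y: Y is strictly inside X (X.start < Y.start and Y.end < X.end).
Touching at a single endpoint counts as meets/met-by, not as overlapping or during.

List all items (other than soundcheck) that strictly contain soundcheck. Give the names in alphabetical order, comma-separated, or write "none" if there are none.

Target soundcheck = [18:10, 20:40].
build [14:15, 21:45] → contains → yes.
deploy [12:25, 12:40] → before → no.
lunch [14:30, 18:25] → overlaps → no.
onboarding [07:00, 09:30] → before → no.
retro [13:40, 18:35] → overlaps → no.
Result: build.

build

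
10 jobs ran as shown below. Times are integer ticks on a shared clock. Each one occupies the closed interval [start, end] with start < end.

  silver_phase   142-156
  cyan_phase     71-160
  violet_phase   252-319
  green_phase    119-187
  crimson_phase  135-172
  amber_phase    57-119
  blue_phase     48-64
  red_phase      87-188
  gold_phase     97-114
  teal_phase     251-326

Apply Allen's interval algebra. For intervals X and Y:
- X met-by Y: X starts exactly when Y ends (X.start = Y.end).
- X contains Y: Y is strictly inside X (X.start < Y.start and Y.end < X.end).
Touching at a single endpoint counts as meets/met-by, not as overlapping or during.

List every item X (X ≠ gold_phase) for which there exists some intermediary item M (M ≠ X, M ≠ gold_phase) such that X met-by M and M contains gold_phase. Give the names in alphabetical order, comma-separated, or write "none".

green_phase

Target gold_phase = [97, 114].
Intermediaries M with M contains gold_phase: amber_phase, cyan_phase, red_phase.
Via amber_phase — items with X met-by amber_phase: green_phase.
Via cyan_phase — items with X met-by cyan_phase: none.
Via red_phase — items with X met-by red_phase: none.
Union: green_phase.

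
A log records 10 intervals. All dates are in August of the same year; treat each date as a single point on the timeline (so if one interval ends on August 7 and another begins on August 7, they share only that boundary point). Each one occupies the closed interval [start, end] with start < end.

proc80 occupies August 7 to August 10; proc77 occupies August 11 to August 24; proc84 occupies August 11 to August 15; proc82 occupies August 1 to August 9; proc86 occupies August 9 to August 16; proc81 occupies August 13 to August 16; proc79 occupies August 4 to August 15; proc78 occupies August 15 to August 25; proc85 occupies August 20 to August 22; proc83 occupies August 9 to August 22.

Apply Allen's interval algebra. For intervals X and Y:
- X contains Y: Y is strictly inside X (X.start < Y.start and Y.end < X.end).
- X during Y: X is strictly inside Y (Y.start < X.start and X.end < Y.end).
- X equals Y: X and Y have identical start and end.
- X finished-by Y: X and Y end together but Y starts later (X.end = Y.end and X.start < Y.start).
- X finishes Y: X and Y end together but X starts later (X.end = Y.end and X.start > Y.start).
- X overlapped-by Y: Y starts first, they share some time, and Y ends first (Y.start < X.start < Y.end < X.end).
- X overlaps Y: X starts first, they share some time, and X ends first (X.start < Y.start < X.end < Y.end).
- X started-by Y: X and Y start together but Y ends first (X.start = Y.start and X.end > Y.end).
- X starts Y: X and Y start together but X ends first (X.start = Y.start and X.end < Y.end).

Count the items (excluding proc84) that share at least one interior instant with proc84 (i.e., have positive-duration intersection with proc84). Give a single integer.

Target proc84 = [August 11, August 15].
proc77 [August 11, August 24] → started-by → counts.
proc78 [August 15, August 25] → met-by → no.
proc79 [August 4, August 15] → finished-by → counts.
proc80 [August 7, August 10] → before → no.
proc81 [August 13, August 16] → overlapped-by → counts.
proc82 [August 1, August 9] → before → no.
proc83 [August 9, August 22] → contains → counts.
proc85 [August 20, August 22] → after → no.
proc86 [August 9, August 16] → contains → counts.
Total: 5.

5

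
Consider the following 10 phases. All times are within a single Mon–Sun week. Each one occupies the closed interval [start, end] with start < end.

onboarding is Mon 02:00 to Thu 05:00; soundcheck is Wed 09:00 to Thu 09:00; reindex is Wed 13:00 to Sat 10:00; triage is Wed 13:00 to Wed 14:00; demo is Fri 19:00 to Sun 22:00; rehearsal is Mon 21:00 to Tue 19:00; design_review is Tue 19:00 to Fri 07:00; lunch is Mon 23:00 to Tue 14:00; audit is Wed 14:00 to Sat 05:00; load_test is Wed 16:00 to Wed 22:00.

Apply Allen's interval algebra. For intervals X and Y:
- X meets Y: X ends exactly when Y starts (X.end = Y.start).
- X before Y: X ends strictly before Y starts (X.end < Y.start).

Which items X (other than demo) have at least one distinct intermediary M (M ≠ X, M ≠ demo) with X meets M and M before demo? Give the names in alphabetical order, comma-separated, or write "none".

rehearsal

Target demo = [Fri 19:00, Sun 22:00].
Intermediaries M with M before demo: design_review, load_test, lunch, onboarding, rehearsal, soundcheck, triage.
Via design_review — items with X meets design_review: rehearsal.
Via load_test — items with X meets load_test: none.
Via lunch — items with X meets lunch: none.
Via onboarding — items with X meets onboarding: none.
Via rehearsal — items with X meets rehearsal: none.
Via soundcheck — items with X meets soundcheck: none.
Via triage — items with X meets triage: none.
Union: rehearsal.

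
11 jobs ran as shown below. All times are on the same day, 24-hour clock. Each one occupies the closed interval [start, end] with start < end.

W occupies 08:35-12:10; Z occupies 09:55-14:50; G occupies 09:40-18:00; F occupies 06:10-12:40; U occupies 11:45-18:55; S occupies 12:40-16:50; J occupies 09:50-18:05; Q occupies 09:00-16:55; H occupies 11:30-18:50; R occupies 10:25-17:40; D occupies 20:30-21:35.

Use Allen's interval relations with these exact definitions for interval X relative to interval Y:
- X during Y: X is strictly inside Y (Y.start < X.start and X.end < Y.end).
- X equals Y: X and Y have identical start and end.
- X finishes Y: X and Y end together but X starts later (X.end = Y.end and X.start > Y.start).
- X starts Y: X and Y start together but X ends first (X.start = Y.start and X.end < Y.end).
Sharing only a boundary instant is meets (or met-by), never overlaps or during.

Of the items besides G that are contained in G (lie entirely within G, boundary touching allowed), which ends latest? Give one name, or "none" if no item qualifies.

R

Target G = [09:40, 18:00].
D [20:30, 21:35] → after → excluded.
F [06:10, 12:40] → overlaps → excluded.
H [11:30, 18:50] → overlapped-by → excluded.
J [09:50, 18:05] → overlapped-by → excluded.
Q [09:00, 16:55] → overlaps → excluded.
R [10:25, 17:40] → during → candidate.
S [12:40, 16:50] → during → candidate.
U [11:45, 18:55] → overlapped-by → excluded.
W [08:35, 12:10] → overlaps → excluded.
Z [09:55, 14:50] → during → candidate.
Among candidates, latest end is 17:40 → R.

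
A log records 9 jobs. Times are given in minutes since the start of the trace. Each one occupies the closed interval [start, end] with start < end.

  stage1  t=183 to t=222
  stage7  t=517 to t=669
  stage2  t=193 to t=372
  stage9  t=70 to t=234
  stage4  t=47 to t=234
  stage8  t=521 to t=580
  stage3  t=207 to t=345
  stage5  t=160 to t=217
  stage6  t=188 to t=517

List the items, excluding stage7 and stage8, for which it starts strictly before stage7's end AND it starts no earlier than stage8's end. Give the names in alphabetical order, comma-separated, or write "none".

none

Conditions: its start is strictly before stage7's end (X.start < t=669) AND its start is no earlier than stage8's end (X.start >= t=580).
stage1: start t=183 < t=669? ✓; start t=183 >= t=580? ✗ → no.
stage2: start t=193 < t=669? ✓; start t=193 >= t=580? ✗ → no.
stage3: start t=207 < t=669? ✓; start t=207 >= t=580? ✗ → no.
stage4: start t=47 < t=669? ✓; start t=47 >= t=580? ✗ → no.
stage5: start t=160 < t=669? ✓; start t=160 >= t=580? ✗ → no.
stage6: start t=188 < t=669? ✓; start t=188 >= t=580? ✗ → no.
stage9: start t=70 < t=669? ✓; start t=70 >= t=580? ✗ → no.
Result: none.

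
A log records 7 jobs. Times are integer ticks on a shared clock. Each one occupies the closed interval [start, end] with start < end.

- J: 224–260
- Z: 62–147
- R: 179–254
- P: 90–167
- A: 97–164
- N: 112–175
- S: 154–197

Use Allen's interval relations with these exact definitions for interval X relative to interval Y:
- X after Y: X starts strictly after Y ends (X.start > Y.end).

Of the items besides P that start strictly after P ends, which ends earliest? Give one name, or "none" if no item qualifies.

Target P = [90, 167].
A [97, 164] → during → excluded.
J [224, 260] → after → candidate.
N [112, 175] → overlapped-by → excluded.
R [179, 254] → after → candidate.
S [154, 197] → overlapped-by → excluded.
Z [62, 147] → overlaps → excluded.
Among candidates, earliest end is 254 → R.

R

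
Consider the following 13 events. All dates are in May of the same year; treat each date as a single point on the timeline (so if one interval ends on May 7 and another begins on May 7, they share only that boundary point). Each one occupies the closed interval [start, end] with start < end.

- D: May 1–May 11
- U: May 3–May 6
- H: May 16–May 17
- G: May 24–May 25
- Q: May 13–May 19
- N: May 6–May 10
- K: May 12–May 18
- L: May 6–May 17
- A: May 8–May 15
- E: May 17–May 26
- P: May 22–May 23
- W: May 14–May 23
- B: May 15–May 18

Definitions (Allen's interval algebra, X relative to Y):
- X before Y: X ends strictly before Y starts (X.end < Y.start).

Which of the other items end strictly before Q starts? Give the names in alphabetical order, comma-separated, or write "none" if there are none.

Target Q = [May 13, May 19].
A [May 8, May 15] → overlaps → no.
B [May 15, May 18] → during → no.
D [May 1, May 11] → before → yes.
E [May 17, May 26] → overlapped-by → no.
G [May 24, May 25] → after → no.
H [May 16, May 17] → during → no.
K [May 12, May 18] → overlaps → no.
L [May 6, May 17] → overlaps → no.
N [May 6, May 10] → before → yes.
P [May 22, May 23] → after → no.
U [May 3, May 6] → before → yes.
W [May 14, May 23] → overlapped-by → no.
Result: D, N, U.

D, N, U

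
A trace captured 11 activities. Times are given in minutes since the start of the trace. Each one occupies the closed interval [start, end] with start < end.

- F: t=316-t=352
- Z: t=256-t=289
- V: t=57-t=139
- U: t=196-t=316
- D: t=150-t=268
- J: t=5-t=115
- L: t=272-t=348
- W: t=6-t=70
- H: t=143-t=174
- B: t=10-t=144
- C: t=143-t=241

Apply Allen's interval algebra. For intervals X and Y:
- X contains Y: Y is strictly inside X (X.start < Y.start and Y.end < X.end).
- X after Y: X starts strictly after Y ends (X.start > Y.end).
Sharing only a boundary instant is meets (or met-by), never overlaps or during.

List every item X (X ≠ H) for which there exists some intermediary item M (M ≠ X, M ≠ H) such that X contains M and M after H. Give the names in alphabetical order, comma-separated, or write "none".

Target H = [t=143, t=174].
Intermediaries M with M after H: F, L, U, Z.
Via F — items with X contains F: none.
Via L — items with X contains L: none.
Via U — items with X contains U: none.
Via Z — items with X contains Z: U.
Union: U.

U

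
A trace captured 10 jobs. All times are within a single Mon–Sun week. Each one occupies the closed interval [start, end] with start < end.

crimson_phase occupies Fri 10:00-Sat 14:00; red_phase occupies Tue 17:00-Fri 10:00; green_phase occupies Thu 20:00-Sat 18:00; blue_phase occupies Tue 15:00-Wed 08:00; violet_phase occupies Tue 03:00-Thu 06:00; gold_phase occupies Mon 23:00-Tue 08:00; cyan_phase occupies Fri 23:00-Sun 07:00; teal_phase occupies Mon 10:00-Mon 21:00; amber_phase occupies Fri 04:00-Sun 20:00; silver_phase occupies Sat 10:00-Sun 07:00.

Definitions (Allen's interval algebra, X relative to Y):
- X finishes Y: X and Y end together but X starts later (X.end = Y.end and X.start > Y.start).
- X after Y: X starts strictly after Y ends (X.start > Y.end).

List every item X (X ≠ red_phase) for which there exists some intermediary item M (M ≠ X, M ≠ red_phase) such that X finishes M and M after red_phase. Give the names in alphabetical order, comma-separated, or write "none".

Target red_phase = [Tue 17:00, Fri 10:00].
Intermediaries M with M after red_phase: cyan_phase, silver_phase.
Via cyan_phase — items with X finishes cyan_phase: silver_phase.
Via silver_phase — items with X finishes silver_phase: none.
Union: silver_phase.

silver_phase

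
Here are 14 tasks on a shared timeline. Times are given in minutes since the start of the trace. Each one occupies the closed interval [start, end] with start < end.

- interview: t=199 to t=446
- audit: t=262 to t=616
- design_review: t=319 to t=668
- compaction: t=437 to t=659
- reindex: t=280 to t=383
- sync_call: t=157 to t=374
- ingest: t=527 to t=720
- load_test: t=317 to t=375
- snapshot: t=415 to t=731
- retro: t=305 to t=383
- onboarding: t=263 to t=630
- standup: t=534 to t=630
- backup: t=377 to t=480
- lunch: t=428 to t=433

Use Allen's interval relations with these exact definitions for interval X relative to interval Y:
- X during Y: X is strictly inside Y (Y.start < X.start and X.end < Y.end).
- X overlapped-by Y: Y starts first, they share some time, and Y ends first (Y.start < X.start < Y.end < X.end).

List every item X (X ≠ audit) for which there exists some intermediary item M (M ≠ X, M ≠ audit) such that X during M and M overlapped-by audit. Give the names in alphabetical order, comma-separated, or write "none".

Target audit = [t=262, t=616].
Intermediaries M with M overlapped-by audit: compaction, design_review, ingest, onboarding, snapshot, standup.
Via compaction — items with X during compaction: standup.
Via design_review — items with X during design_review: backup, compaction, lunch, standup.
Via ingest — items with X during ingest: standup.
Via onboarding — items with X during onboarding: backup, load_test, lunch, reindex, retro.
Via snapshot — items with X during snapshot: compaction, ingest, lunch, standup.
Via standup — items with X during standup: none.
Union: backup, compaction, ingest, load_test, lunch, reindex, retro, standup.

backup, compaction, ingest, load_test, lunch, reindex, retro, standup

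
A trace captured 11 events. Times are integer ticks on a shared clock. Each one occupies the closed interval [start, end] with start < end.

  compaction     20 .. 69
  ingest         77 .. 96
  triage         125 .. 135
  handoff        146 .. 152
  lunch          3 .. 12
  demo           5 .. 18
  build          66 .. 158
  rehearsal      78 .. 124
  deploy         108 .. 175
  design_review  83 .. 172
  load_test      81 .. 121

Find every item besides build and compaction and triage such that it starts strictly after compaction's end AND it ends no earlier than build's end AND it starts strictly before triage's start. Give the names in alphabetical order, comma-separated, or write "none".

deploy, design_review

Conditions: its start is strictly after compaction's end (X.start > 69) AND its end is no earlier than build's end (X.end >= 158) AND its start is strictly before triage's start (X.start < 125).
demo: start 5 > 69? ✗; end 18 >= 158? ✗; start 5 < 125? ✓ → no.
deploy: start 108 > 69? ✓; end 175 >= 158? ✓; start 108 < 125? ✓ → yes.
design_review: start 83 > 69? ✓; end 172 >= 158? ✓; start 83 < 125? ✓ → yes.
handoff: start 146 > 69? ✓; end 152 >= 158? ✗; start 146 < 125? ✗ → no.
ingest: start 77 > 69? ✓; end 96 >= 158? ✗; start 77 < 125? ✓ → no.
load_test: start 81 > 69? ✓; end 121 >= 158? ✗; start 81 < 125? ✓ → no.
lunch: start 3 > 69? ✗; end 12 >= 158? ✗; start 3 < 125? ✓ → no.
rehearsal: start 78 > 69? ✓; end 124 >= 158? ✗; start 78 < 125? ✓ → no.
Result: deploy, design_review.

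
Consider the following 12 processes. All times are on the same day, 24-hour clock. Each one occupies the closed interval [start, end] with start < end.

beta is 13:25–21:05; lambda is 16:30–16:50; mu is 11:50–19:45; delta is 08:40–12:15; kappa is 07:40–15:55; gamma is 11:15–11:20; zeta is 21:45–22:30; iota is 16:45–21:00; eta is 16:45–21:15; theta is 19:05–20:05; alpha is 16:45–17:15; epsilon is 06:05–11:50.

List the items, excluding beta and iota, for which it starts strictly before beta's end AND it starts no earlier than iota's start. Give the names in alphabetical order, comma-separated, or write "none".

alpha, eta, theta

Conditions: its start is strictly before beta's end (X.start < 21:05) AND its start is no earlier than iota's start (X.start >= 16:45).
alpha: start 16:45 < 21:05? ✓; start 16:45 >= 16:45? ✓ → yes.
delta: start 08:40 < 21:05? ✓; start 08:40 >= 16:45? ✗ → no.
epsilon: start 06:05 < 21:05? ✓; start 06:05 >= 16:45? ✗ → no.
eta: start 16:45 < 21:05? ✓; start 16:45 >= 16:45? ✓ → yes.
gamma: start 11:15 < 21:05? ✓; start 11:15 >= 16:45? ✗ → no.
kappa: start 07:40 < 21:05? ✓; start 07:40 >= 16:45? ✗ → no.
lambda: start 16:30 < 21:05? ✓; start 16:30 >= 16:45? ✗ → no.
mu: start 11:50 < 21:05? ✓; start 11:50 >= 16:45? ✗ → no.
theta: start 19:05 < 21:05? ✓; start 19:05 >= 16:45? ✓ → yes.
zeta: start 21:45 < 21:05? ✗; start 21:45 >= 16:45? ✓ → no.
Result: alpha, eta, theta.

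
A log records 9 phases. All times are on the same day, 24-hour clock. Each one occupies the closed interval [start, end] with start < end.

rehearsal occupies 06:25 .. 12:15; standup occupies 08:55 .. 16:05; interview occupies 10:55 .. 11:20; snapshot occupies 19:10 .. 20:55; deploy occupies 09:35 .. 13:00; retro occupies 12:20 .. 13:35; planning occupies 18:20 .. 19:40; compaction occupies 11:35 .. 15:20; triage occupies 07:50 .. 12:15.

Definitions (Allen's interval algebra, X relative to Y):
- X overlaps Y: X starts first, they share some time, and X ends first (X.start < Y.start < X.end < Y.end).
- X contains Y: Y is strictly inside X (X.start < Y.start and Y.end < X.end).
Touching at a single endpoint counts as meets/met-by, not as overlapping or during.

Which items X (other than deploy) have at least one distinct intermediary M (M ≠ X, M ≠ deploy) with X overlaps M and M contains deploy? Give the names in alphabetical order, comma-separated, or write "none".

rehearsal, triage

Target deploy = [09:35, 13:00].
Intermediaries M with M contains deploy: standup.
Via standup — items with X overlaps standup: rehearsal, triage.
Union: rehearsal, triage.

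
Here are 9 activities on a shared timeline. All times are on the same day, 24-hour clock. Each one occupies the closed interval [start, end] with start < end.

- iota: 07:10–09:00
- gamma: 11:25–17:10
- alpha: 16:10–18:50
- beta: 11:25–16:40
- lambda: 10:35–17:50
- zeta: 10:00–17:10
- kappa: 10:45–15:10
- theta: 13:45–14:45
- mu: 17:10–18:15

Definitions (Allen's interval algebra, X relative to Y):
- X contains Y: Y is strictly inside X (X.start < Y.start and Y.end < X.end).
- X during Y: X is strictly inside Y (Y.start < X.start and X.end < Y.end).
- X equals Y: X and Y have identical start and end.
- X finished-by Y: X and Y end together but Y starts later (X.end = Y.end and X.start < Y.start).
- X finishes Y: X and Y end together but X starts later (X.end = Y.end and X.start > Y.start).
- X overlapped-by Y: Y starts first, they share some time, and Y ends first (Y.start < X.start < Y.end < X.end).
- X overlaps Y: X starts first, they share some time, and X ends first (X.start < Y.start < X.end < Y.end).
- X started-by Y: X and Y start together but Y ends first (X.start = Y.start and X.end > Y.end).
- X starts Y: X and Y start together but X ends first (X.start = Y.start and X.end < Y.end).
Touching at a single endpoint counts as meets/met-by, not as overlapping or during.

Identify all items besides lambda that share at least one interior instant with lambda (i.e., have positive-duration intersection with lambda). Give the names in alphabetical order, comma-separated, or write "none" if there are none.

Target lambda = [10:35, 17:50].
alpha [16:10, 18:50] → overlapped-by → yes.
beta [11:25, 16:40] → during → yes.
gamma [11:25, 17:10] → during → yes.
iota [07:10, 09:00] → before → no.
kappa [10:45, 15:10] → during → yes.
mu [17:10, 18:15] → overlapped-by → yes.
theta [13:45, 14:45] → during → yes.
zeta [10:00, 17:10] → overlaps → yes.
Result: alpha, beta, gamma, kappa, mu, theta, zeta.

alpha, beta, gamma, kappa, mu, theta, zeta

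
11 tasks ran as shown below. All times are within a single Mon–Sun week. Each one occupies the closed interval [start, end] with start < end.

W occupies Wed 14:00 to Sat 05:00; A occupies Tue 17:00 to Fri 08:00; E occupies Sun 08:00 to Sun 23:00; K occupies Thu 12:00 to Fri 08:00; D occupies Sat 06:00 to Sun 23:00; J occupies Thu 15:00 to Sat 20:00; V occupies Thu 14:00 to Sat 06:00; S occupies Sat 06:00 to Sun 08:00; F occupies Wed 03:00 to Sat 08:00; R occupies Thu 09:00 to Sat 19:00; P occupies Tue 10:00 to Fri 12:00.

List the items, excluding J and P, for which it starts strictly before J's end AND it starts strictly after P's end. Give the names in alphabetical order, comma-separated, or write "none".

Conditions: its start is strictly before J's end (X.start < Sat 20:00) AND its start is strictly after P's end (X.start > Fri 12:00).
A: start Tue 17:00 < Sat 20:00? ✓; start Tue 17:00 > Fri 12:00? ✗ → no.
D: start Sat 06:00 < Sat 20:00? ✓; start Sat 06:00 > Fri 12:00? ✓ → yes.
E: start Sun 08:00 < Sat 20:00? ✗; start Sun 08:00 > Fri 12:00? ✓ → no.
F: start Wed 03:00 < Sat 20:00? ✓; start Wed 03:00 > Fri 12:00? ✗ → no.
K: start Thu 12:00 < Sat 20:00? ✓; start Thu 12:00 > Fri 12:00? ✗ → no.
R: start Thu 09:00 < Sat 20:00? ✓; start Thu 09:00 > Fri 12:00? ✗ → no.
S: start Sat 06:00 < Sat 20:00? ✓; start Sat 06:00 > Fri 12:00? ✓ → yes.
V: start Thu 14:00 < Sat 20:00? ✓; start Thu 14:00 > Fri 12:00? ✗ → no.
W: start Wed 14:00 < Sat 20:00? ✓; start Wed 14:00 > Fri 12:00? ✗ → no.
Result: D, S.

D, S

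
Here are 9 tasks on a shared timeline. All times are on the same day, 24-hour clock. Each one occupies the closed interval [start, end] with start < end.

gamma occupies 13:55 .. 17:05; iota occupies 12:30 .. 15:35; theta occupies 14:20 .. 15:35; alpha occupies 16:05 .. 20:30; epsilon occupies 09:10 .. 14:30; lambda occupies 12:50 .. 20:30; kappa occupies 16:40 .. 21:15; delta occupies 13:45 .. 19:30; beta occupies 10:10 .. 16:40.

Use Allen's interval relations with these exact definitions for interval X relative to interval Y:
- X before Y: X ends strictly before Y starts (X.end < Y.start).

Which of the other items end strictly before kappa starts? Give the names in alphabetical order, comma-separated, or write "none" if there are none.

Target kappa = [16:40, 21:15].
alpha [16:05, 20:30] → overlaps → no.
beta [10:10, 16:40] → meets → no.
delta [13:45, 19:30] → overlaps → no.
epsilon [09:10, 14:30] → before → yes.
gamma [13:55, 17:05] → overlaps → no.
iota [12:30, 15:35] → before → yes.
lambda [12:50, 20:30] → overlaps → no.
theta [14:20, 15:35] → before → yes.
Result: epsilon, iota, theta.

epsilon, iota, theta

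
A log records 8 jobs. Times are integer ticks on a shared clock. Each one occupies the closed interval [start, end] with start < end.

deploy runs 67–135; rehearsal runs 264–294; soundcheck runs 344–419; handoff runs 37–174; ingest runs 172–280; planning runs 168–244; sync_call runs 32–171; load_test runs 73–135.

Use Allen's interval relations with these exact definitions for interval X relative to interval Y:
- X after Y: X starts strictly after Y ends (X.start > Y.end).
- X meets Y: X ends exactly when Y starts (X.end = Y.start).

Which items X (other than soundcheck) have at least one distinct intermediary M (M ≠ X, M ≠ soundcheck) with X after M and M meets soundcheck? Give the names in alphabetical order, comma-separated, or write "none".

Target soundcheck = [344, 419].
Intermediaries M with M meets soundcheck: none.
Union: none.

none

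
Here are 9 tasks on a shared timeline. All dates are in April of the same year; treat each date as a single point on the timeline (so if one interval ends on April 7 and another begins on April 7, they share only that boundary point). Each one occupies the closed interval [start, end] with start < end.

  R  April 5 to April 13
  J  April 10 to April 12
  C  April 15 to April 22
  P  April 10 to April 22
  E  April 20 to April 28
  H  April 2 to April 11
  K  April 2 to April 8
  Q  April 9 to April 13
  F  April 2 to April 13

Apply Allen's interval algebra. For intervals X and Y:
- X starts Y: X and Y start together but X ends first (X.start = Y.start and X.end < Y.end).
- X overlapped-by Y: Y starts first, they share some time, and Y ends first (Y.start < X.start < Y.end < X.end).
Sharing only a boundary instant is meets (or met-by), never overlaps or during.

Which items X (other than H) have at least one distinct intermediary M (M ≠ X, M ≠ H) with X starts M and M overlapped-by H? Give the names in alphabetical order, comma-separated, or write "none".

J

Target H = [April 2, April 11].
Intermediaries M with M overlapped-by H: J, P, Q, R.
Via J — items with X starts J: none.
Via P — items with X starts P: J.
Via Q — items with X starts Q: none.
Via R — items with X starts R: none.
Union: J.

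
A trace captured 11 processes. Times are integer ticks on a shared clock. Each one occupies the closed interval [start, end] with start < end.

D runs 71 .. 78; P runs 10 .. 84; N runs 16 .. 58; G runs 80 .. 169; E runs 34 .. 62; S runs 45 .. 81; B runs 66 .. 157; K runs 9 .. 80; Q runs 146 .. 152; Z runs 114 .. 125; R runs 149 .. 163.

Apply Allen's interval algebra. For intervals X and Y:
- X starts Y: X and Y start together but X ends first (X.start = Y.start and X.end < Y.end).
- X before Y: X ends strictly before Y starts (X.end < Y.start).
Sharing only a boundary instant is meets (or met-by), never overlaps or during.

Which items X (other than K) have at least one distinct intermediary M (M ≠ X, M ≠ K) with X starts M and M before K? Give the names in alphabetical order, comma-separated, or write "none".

Target K = [9, 80].
Intermediaries M with M before K: none.
Union: none.

none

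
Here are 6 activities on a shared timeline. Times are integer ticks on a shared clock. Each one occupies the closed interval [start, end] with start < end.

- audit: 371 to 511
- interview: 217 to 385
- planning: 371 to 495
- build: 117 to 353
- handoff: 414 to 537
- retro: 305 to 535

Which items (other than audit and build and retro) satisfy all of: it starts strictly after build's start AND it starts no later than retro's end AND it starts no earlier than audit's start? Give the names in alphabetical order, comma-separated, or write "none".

Conditions: its start is strictly after build's start (X.start > 117) AND its start is no later than retro's end (X.start <= 535) AND its start is no earlier than audit's start (X.start >= 371).
handoff: start 414 > 117? ✓; start 414 <= 535? ✓; start 414 >= 371? ✓ → yes.
interview: start 217 > 117? ✓; start 217 <= 535? ✓; start 217 >= 371? ✗ → no.
planning: start 371 > 117? ✓; start 371 <= 535? ✓; start 371 >= 371? ✓ → yes.
Result: handoff, planning.

handoff, planning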